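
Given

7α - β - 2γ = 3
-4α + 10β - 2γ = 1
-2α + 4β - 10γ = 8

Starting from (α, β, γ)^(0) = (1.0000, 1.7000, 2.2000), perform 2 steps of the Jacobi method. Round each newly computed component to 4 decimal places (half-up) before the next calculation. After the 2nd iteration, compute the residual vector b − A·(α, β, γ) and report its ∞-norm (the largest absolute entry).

Iteration 1:
  α = (3 - (-1)·1.7000 - (-2)·2.2000) / (7) = 1.3000
  β = (1 - (-4)·1.0000 - (-2)·2.2000) / (10) = 0.9400
  γ = (8 - (-2)·1.0000 - (4)·1.7000) / (-10) = -0.3200
Iteration 2:
  α = (3 - (-1)·0.9400 - (-2)·-0.3200) / (7) = 0.4714
  β = (1 - (-4)·1.3000 - (-2)·-0.3200) / (10) = 0.5560
  γ = (8 - (-2)·1.3000 - (4)·0.9400) / (-10) = -0.6840
Residual b − A·x = (-1.1118, -4.0424, -0.1212); ∞-norm = 4.0424

4.0424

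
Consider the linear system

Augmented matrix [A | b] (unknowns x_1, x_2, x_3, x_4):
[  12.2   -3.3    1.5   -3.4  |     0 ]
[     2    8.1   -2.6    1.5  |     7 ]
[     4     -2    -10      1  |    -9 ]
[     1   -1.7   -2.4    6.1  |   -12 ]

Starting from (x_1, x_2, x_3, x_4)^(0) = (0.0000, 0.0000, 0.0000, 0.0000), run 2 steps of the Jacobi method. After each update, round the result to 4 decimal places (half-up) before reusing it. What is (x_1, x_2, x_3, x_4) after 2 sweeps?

Iteration 1:
  x_1 = (0 - (-3.3)·0.0000 - (1.5)·0.0000 - (-3.4)·0.0000) / (12.2) = 0.0000
  x_2 = (7 - (2)·0.0000 - (-2.6)·0.0000 - (1.5)·0.0000) / (8.1) = 0.8642
  x_3 = (-9 - (4)·0.0000 - (-2)·0.0000 - (1)·0.0000) / (-10) = 0.9000
  x_4 = (-12 - (1)·0.0000 - (-1.7)·0.0000 - (-2.4)·0.0000) / (6.1) = -1.9672
Iteration 2:
  x_1 = (0 - (-3.3)·0.8642 - (1.5)·0.9000 - (-3.4)·-1.9672) / (12.2) = -0.4251
  x_2 = (7 - (2)·0.0000 - (-2.6)·0.9000 - (1.5)·-1.9672) / (8.1) = 1.5174
  x_3 = (-9 - (4)·0.0000 - (-2)·0.8642 - (1)·-1.9672) / (-10) = 0.5304
  x_4 = (-12 - (1)·0.0000 - (-1.7)·0.8642 - (-2.4)·0.9000) / (6.1) = -1.3723

(-0.4251, 1.5174, 0.5304, -1.3723)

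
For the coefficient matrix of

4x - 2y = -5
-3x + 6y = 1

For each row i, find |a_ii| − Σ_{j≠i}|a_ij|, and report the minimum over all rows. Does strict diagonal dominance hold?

row 1: |4| − (2) = 2
row 2: |6| − (3) = 3
minimum over rows = 2 → strictly diagonally dominant (convergence guaranteed)

2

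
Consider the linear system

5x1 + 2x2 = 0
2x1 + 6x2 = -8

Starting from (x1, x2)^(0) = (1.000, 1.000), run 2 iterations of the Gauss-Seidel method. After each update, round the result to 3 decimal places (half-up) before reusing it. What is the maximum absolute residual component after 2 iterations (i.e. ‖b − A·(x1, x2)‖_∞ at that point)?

Iteration 1:
  x1 = (0 - (2)·1.000) / (5) = -0.400
  x2 = (-8 - (2)·-0.400) / (6) = -1.200
Iteration 2:
  x1 = (0 - (2)·-1.200) / (5) = 0.480
  x2 = (-8 - (2)·0.480) / (6) = -1.493
Residual b − A·x = (0.586, -0.002); ∞-norm = 0.586

0.586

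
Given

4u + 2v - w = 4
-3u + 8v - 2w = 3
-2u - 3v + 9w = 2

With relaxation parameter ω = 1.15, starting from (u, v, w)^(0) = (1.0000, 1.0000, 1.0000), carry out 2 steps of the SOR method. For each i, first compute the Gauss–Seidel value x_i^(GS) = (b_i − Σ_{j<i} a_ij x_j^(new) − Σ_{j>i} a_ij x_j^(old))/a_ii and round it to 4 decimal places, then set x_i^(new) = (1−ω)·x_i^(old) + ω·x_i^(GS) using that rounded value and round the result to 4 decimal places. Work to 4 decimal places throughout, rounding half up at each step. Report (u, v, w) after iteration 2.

(0.7187, 0.7891, 0.6482)

Iteration 1:
  u: GS value = (4 - (2)·1.0000 - (-1)·1.0000) / (4) = 0.7500;  u ← (1−ω)·1.0000 + ω·0.7500 = 0.7125
  v: GS value = (3 - (-3)·0.7125 - (-2)·1.0000) / (8) = 0.8922;  v ← (1−ω)·1.0000 + ω·0.8922 = 0.8760
  w: GS value = (2 - (-2)·0.7125 - (-3)·0.8760) / (9) = 0.6726;  w ← (1−ω)·1.0000 + ω·0.6726 = 0.6235
Iteration 2:
  u: GS value = (4 - (2)·0.8760 - (-1)·0.6235) / (4) = 0.7179;  u ← (1−ω)·0.7125 + ω·0.7179 = 0.7187
  v: GS value = (3 - (-3)·0.7187 - (-2)·0.6235) / (8) = 0.8004;  v ← (1−ω)·0.8760 + ω·0.8004 = 0.7891
  w: GS value = (2 - (-2)·0.7187 - (-3)·0.7891) / (9) = 0.6450;  w ← (1−ω)·0.6235 + ω·0.6450 = 0.6482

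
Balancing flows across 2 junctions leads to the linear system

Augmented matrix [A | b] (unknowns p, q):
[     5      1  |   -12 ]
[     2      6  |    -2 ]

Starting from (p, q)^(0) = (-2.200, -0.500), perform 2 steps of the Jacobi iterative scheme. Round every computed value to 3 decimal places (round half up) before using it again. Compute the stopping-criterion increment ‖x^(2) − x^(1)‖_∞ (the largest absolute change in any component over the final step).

0.180

Iteration 1:
  p = (-12 - (1)·-0.500) / (5) = -2.300
  q = (-2 - (2)·-2.200) / (6) = 0.400
Iteration 2:
  p = (-12 - (1)·0.400) / (5) = -2.480
  q = (-2 - (2)·-2.300) / (6) = 0.433
Change: (-0.180, 0.033) → max |·| = 0.180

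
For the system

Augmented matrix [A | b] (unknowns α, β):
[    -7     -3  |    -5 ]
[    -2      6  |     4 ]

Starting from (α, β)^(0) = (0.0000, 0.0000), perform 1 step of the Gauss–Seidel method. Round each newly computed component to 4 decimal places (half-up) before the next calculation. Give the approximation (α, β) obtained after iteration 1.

(0.7143, 0.9048)

Iteration 1:
  α = (-5 - (-3)·0.0000) / (-7) = 0.7143
  β = (4 - (-2)·0.7143) / (6) = 0.9048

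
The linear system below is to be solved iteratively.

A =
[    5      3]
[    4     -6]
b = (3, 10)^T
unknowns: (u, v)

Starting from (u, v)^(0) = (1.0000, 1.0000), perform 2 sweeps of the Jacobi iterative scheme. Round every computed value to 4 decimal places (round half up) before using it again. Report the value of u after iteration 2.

Iteration 1:
  u = (3 - (3)·1.0000) / (5) = 0.0000
  v = (10 - (4)·1.0000) / (-6) = -1.0000
Iteration 2:
  u = (3 - (3)·-1.0000) / (5) = 1.2000
  v = (10 - (4)·0.0000) / (-6) = -1.6667

1.2000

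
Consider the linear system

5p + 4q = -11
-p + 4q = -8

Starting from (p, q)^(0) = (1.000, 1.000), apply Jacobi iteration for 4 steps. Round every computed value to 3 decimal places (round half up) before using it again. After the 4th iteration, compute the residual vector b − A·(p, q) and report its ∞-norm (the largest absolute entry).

Iteration 1:
  p = (-11 - (4)·1.000) / (5) = -3.000
  q = (-8 - (-1)·1.000) / (4) = -1.750
Iteration 2:
  p = (-11 - (4)·-1.750) / (5) = -0.800
  q = (-8 - (-1)·-3.000) / (4) = -2.750
Iteration 3:
  p = (-11 - (4)·-2.750) / (5) = 0.000
  q = (-8 - (-1)·-0.800) / (4) = -2.200
Iteration 4:
  p = (-11 - (4)·-2.200) / (5) = -0.440
  q = (-8 - (-1)·0.000) / (4) = -2.000
Residual b − A·x = (-0.800, -0.440); ∞-norm = 0.800

0.800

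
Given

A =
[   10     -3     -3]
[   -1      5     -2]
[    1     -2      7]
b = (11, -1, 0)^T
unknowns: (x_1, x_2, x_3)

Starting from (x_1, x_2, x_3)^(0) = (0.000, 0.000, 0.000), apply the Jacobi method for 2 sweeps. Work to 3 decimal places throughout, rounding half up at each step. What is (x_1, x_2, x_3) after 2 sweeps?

Iteration 1:
  x_1 = (11 - (-3)·0.000 - (-3)·0.000) / (10) = 1.100
  x_2 = (-1 - (-1)·0.000 - (-2)·0.000) / (5) = -0.200
  x_3 = (0 - (1)·0.000 - (-2)·0.000) / (7) = 0.000
Iteration 2:
  x_1 = (11 - (-3)·-0.200 - (-3)·0.000) / (10) = 1.040
  x_2 = (-1 - (-1)·1.100 - (-2)·0.000) / (5) = 0.020
  x_3 = (0 - (1)·1.100 - (-2)·-0.200) / (7) = -0.214

(1.040, 0.020, -0.214)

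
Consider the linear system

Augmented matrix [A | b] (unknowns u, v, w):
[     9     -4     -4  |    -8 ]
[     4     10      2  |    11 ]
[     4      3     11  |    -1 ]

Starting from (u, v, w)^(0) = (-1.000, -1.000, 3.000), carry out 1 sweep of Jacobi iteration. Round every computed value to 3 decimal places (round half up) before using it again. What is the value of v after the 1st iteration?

0.900

Iteration 1:
  u = (-8 - (-4)·-1.000 - (-4)·3.000) / (9) = 0.000
  v = (11 - (4)·-1.000 - (2)·3.000) / (10) = 0.900
  w = (-1 - (4)·-1.000 - (3)·-1.000) / (11) = 0.545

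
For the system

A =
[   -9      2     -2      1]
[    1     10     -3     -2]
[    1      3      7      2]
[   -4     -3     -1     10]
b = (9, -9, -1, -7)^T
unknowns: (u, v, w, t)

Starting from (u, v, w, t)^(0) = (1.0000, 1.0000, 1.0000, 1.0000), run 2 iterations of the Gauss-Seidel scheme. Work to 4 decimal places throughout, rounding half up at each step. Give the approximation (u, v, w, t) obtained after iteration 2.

(-1.1613, -1.0675, 0.8136, -1.4034)

Iteration 1:
  u = (9 - (2)·1.0000 - (-2)·1.0000 - (1)·1.0000) / (-9) = -0.8889
  v = (-9 - (1)·-0.8889 - (-3)·1.0000 - (-2)·1.0000) / (10) = -0.3111
  w = (-1 - (1)·-0.8889 - (3)·-0.3111 - (2)·1.0000) / (7) = -0.1683
  t = (-7 - (-4)·-0.8889 - (-3)·-0.3111 - (-1)·-0.1683) / (10) = -1.1657
Iteration 2:
  u = (9 - (2)·-0.3111 - (-2)·-0.1683 - (1)·-1.1657) / (-9) = -1.1613
  v = (-9 - (1)·-1.1613 - (-3)·-0.1683 - (-2)·-1.1657) / (10) = -1.0675
  w = (-1 - (1)·-1.1613 - (3)·-1.0675 - (2)·-1.1657) / (7) = 0.8136
  t = (-7 - (-4)·-1.1613 - (-3)·-1.0675 - (-1)·0.8136) / (10) = -1.4034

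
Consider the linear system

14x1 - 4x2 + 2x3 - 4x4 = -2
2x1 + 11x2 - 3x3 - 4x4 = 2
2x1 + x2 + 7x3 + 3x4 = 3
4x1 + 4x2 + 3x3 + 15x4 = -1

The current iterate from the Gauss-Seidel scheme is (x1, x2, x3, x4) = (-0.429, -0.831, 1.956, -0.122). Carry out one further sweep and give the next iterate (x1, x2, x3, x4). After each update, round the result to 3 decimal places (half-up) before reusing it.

One sweep:
  x1 = (-2 - (-4)·-0.831 - (2)·1.956 - (-4)·-0.122) / (14) = -0.695
  x2 = (2 - (2)·-0.695 - (-3)·1.956 - (-4)·-0.122) / (11) = 0.797
  x3 = (3 - (2)·-0.695 - (1)·0.797 - (3)·-0.122) / (7) = 0.566
  x4 = (-1 - (4)·-0.695 - (4)·0.797 - (3)·0.566) / (15) = -0.207

(-0.695, 0.797, 0.566, -0.207)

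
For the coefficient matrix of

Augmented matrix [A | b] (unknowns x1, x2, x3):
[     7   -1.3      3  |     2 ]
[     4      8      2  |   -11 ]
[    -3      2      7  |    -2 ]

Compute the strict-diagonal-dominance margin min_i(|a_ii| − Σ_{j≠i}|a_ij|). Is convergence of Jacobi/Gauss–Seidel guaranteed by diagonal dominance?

2

row 1: |7| − (1.3+3) = 2.7
row 2: |8| − (4+2) = 2
row 3: |7| − (3+2) = 2
minimum over rows = 2 → strictly diagonally dominant (convergence guaranteed)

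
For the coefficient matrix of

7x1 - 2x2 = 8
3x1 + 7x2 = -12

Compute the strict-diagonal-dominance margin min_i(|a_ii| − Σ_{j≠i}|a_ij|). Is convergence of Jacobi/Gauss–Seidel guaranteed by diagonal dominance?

4

row 1: |7| − (2) = 5
row 2: |7| − (3) = 4
minimum over rows = 4 → strictly diagonally dominant (convergence guaranteed)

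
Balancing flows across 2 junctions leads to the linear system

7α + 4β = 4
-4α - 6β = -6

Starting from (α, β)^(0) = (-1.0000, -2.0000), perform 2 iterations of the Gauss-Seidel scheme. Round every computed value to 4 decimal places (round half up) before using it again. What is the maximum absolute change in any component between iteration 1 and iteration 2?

Iteration 1:
  α = (4 - (4)·-2.0000) / (7) = 1.7143
  β = (-6 - (-4)·1.7143) / (-6) = -0.1429
Iteration 2:
  α = (4 - (4)·-0.1429) / (7) = 0.6531
  β = (-6 - (-4)·0.6531) / (-6) = 0.5646
Change: (-1.0612, 0.7075) → max |·| = 1.0612

1.0612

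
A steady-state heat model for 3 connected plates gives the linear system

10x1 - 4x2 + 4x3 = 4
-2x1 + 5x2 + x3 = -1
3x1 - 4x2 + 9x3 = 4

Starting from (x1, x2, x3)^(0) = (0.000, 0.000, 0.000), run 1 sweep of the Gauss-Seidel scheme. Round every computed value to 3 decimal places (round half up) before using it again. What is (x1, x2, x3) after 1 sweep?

Iteration 1:
  x1 = (4 - (-4)·0.000 - (4)·0.000) / (10) = 0.400
  x2 = (-1 - (-2)·0.400 - (1)·0.000) / (5) = -0.040
  x3 = (4 - (3)·0.400 - (-4)·-0.040) / (9) = 0.293

(0.400, -0.040, 0.293)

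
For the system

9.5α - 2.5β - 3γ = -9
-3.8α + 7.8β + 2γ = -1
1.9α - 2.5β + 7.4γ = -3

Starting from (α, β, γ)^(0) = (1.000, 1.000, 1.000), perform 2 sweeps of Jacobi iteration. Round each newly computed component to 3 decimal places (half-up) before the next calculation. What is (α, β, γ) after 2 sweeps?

Iteration 1:
  α = (-9 - (-2.5)·1.000 - (-3)·1.000) / (9.5) = -0.368
  β = (-1 - (-3.8)·1.000 - (2)·1.000) / (7.8) = 0.103
  γ = (-3 - (1.9)·1.000 - (-2.5)·1.000) / (7.4) = -0.324
Iteration 2:
  α = (-9 - (-2.5)·0.103 - (-3)·-0.324) / (9.5) = -1.023
  β = (-1 - (-3.8)·-0.368 - (2)·-0.324) / (7.8) = -0.224
  γ = (-3 - (1.9)·-0.368 - (-2.5)·0.103) / (7.4) = -0.276

(-1.023, -0.224, -0.276)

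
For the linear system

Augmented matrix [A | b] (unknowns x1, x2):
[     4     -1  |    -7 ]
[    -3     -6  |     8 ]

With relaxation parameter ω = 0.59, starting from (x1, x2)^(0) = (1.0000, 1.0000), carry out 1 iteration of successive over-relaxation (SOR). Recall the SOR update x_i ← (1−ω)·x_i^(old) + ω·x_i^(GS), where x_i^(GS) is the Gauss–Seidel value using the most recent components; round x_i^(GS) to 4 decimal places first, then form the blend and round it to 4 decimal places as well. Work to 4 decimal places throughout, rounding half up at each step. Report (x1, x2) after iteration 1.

Iteration 1:
  x1: GS value = (-7 - (-1)·1.0000) / (4) = -1.5000;  x1 ← (1−ω)·1.0000 + ω·-1.5000 = -0.4750
  x2: GS value = (8 - (-3)·-0.4750) / (-6) = -1.0958;  x2 ← (1−ω)·1.0000 + ω·-1.0958 = -0.2365

(-0.4750, -0.2365)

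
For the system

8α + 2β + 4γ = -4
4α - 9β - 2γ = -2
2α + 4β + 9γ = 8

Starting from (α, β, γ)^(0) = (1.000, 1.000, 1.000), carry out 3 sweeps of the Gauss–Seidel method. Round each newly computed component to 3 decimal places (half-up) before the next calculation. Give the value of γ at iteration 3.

1.366

Iteration 1:
  α = (-4 - (2)·1.000 - (4)·1.000) / (8) = -1.250
  β = (-2 - (4)·-1.250 - (-2)·1.000) / (-9) = -0.556
  γ = (8 - (2)·-1.250 - (4)·-0.556) / (9) = 1.414
Iteration 2:
  α = (-4 - (2)·-0.556 - (4)·1.414) / (8) = -1.068
  β = (-2 - (4)·-1.068 - (-2)·1.414) / (-9) = -0.567
  γ = (8 - (2)·-1.068 - (4)·-0.567) / (9) = 1.378
Iteration 3:
  α = (-4 - (2)·-0.567 - (4)·1.378) / (8) = -1.047
  β = (-2 - (4)·-1.047 - (-2)·1.378) / (-9) = -0.549
  γ = (8 - (2)·-1.047 - (4)·-0.549) / (9) = 1.366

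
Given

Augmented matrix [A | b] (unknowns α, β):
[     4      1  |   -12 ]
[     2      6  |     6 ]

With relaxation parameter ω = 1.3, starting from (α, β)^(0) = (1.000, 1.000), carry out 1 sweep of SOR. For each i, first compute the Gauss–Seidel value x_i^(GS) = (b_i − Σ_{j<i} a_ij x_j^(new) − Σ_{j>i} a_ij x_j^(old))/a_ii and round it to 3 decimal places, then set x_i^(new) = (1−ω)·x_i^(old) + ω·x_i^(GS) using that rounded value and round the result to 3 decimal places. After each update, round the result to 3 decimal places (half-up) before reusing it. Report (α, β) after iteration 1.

Iteration 1:
  α: GS value = (-12 - (1)·1.000) / (4) = -3.250;  α ← (1−ω)·1.000 + ω·-3.250 = -4.525
  β: GS value = (6 - (2)·-4.525) / (6) = 2.508;  β ← (1−ω)·1.000 + ω·2.508 = 2.960

(-4.525, 2.960)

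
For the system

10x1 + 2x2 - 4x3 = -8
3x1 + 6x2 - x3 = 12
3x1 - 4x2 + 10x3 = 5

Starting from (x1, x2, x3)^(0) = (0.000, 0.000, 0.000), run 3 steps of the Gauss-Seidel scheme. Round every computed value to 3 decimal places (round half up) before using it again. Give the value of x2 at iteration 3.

Iteration 1:
  x1 = (-8 - (2)·0.000 - (-4)·0.000) / (10) = -0.800
  x2 = (12 - (3)·-0.800 - (-1)·0.000) / (6) = 2.400
  x3 = (5 - (3)·-0.800 - (-4)·2.400) / (10) = 1.700
Iteration 2:
  x1 = (-8 - (2)·2.400 - (-4)·1.700) / (10) = -0.600
  x2 = (12 - (3)·-0.600 - (-1)·1.700) / (6) = 2.583
  x3 = (5 - (3)·-0.600 - (-4)·2.583) / (10) = 1.713
Iteration 3:
  x1 = (-8 - (2)·2.583 - (-4)·1.713) / (10) = -0.631
  x2 = (12 - (3)·-0.631 - (-1)·1.713) / (6) = 2.601
  x3 = (5 - (3)·-0.631 - (-4)·2.601) / (10) = 1.730

2.601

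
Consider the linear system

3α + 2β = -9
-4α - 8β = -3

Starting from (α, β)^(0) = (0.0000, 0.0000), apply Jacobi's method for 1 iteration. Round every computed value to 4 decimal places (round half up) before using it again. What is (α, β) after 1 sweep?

(-3.0000, 0.3750)

Iteration 1:
  α = (-9 - (2)·0.0000) / (3) = -3.0000
  β = (-3 - (-4)·0.0000) / (-8) = 0.3750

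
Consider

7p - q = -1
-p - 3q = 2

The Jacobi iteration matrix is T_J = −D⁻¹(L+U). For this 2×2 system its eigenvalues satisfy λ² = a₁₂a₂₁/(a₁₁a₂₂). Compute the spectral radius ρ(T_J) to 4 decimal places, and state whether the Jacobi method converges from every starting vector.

a₁₂a₂₁/(a₁₁a₂₂) = (-1)·(-1) / ((7)·(-3)) = -0.047619
ρ = √|-0.047619| = √0.047619 = 0.2182
ρ < 1, so Jacobi converges

0.2182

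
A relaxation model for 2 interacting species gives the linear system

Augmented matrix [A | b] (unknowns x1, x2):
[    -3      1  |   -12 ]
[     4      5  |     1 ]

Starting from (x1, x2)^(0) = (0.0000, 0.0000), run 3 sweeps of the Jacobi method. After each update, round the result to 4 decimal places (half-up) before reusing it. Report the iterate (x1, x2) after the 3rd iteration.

Iteration 1:
  x1 = (-12 - (1)·0.0000) / (-3) = 4.0000
  x2 = (1 - (4)·0.0000) / (5) = 0.2000
Iteration 2:
  x1 = (-12 - (1)·0.2000) / (-3) = 4.0667
  x2 = (1 - (4)·4.0000) / (5) = -3.0000
Iteration 3:
  x1 = (-12 - (1)·-3.0000) / (-3) = 3.0000
  x2 = (1 - (4)·4.0667) / (5) = -3.0534

(3.0000, -3.0534)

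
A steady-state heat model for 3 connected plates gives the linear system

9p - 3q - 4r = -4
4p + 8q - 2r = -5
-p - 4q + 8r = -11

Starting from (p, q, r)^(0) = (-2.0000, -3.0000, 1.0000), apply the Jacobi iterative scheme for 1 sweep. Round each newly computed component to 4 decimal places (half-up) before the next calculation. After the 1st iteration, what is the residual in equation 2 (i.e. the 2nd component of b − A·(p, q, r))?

-12.2500

Iteration 1:
  p = (-4 - (-3)·-3.0000 - (-4)·1.0000) / (9) = -1.0000
  q = (-5 - (4)·-2.0000 - (-2)·1.0000) / (8) = 0.6250
  r = (-11 - (-1)·-2.0000 - (-4)·-3.0000) / (8) = -3.1250
Residual b − A·x = (-5.6250, -12.2500, 15.5000)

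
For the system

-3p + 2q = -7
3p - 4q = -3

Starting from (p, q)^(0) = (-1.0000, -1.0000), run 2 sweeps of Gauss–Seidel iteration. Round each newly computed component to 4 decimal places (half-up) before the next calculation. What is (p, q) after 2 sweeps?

(3.6667, 3.5000)

Iteration 1:
  p = (-7 - (2)·-1.0000) / (-3) = 1.6667
  q = (-3 - (3)·1.6667) / (-4) = 2.0000
Iteration 2:
  p = (-7 - (2)·2.0000) / (-3) = 3.6667
  q = (-3 - (3)·3.6667) / (-4) = 3.5000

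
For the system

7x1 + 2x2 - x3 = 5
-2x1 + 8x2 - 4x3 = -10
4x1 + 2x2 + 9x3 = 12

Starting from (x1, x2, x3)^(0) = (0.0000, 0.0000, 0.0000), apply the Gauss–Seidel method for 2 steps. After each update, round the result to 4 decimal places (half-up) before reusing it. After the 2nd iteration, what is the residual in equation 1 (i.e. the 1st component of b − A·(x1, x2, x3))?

Iteration 1:
  x1 = (5 - (2)·0.0000 - (-1)·0.0000) / (7) = 0.7143
  x2 = (-10 - (-2)·0.7143 - (-4)·0.0000) / (8) = -1.0714
  x3 = (12 - (4)·0.7143 - (2)·-1.0714) / (9) = 1.2540
Iteration 2:
  x1 = (5 - (2)·-1.0714 - (-1)·1.2540) / (7) = 1.1995
  x2 = (-10 - (-2)·1.1995 - (-4)·1.2540) / (8) = -0.3231
  x3 = (12 - (4)·1.1995 - (2)·-0.3231) / (9) = 0.8720
Residual b − A·x = (-1.8783, -1.5282, 0.0002)

-1.8783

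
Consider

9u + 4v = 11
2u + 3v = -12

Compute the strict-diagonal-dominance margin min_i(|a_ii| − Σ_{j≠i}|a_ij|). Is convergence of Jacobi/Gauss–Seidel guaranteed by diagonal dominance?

row 1: |9| − (4) = 5
row 2: |3| − (2) = 1
minimum over rows = 1 → strictly diagonally dominant (convergence guaranteed)

1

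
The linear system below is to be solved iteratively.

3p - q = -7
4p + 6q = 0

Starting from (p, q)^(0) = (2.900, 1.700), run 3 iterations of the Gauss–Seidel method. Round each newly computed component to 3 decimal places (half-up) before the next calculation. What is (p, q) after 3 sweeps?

Iteration 1:
  p = (-7 - (-1)·1.700) / (3) = -1.767
  q = (0 - (4)·-1.767) / (6) = 1.178
Iteration 2:
  p = (-7 - (-1)·1.178) / (3) = -1.941
  q = (0 - (4)·-1.941) / (6) = 1.294
Iteration 3:
  p = (-7 - (-1)·1.294) / (3) = -1.902
  q = (0 - (4)·-1.902) / (6) = 1.268

(-1.902, 1.268)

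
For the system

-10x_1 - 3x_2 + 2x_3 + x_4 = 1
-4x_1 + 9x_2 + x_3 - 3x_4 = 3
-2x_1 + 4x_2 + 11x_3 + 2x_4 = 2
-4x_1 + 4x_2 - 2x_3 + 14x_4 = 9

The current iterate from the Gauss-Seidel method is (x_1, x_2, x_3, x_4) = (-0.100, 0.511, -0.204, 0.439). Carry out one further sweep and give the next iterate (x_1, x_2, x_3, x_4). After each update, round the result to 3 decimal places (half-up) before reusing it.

One sweep:
  x_1 = (1 - (-3)·0.511 - (2)·-0.204 - (1)·0.439) / (-10) = -0.250
  x_2 = (3 - (-4)·-0.250 - (1)·-0.204 - (-3)·0.439) / (9) = 0.391
  x_3 = (2 - (-2)·-0.250 - (4)·0.391 - (2)·0.439) / (11) = -0.086
  x_4 = (9 - (-4)·-0.250 - (4)·0.391 - (-2)·-0.086) / (14) = 0.447

(-0.250, 0.391, -0.086, 0.447)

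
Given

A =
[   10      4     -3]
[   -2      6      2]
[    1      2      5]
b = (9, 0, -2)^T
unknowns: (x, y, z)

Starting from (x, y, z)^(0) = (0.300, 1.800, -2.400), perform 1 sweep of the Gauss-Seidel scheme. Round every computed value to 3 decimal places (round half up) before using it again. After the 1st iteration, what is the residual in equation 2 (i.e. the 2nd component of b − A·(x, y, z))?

Iteration 1:
  x = (9 - (4)·1.800 - (-3)·-2.400) / (10) = -0.540
  y = (0 - (-2)·-0.540 - (2)·-2.400) / (6) = 0.620
  z = (-2 - (1)·-0.540 - (2)·0.620) / (5) = -0.540
Residual b − A·x = (10.300, -3.720, 0.000)

-3.720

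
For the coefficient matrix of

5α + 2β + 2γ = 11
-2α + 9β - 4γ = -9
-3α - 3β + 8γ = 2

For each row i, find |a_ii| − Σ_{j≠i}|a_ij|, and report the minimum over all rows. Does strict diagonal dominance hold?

row 1: |5| − (2+2) = 1
row 2: |9| − (2+4) = 3
row 3: |8| − (3+3) = 2
minimum over rows = 1 → strictly diagonally dominant (convergence guaranteed)

1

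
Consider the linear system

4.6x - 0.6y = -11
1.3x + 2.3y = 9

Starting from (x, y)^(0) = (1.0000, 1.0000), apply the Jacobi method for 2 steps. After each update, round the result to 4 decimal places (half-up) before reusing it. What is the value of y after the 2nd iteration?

Iteration 1:
  x = (-11 - (-0.6)·1.0000) / (4.6) = -2.2609
  y = (9 - (1.3)·1.0000) / (2.3) = 3.3478
Iteration 2:
  x = (-11 - (-0.6)·3.3478) / (4.6) = -1.9546
  y = (9 - (1.3)·-2.2609) / (2.3) = 5.1909

5.1909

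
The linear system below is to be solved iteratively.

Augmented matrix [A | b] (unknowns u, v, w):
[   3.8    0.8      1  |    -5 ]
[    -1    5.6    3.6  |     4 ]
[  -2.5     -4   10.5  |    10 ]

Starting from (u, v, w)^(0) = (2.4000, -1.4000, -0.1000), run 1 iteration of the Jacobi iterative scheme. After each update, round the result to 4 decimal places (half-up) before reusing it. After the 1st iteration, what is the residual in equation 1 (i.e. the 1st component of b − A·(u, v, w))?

-3.1763

Iteration 1:
  u = (-5 - (0.8)·-1.4000 - (1)·-0.1000) / (3.8) = -0.9947
  v = (4 - (-1)·2.4000 - (3.6)·-0.1000) / (5.6) = 1.2071
  w = (10 - (-2.5)·2.4000 - (-4)·-1.4000) / (10.5) = 0.9905
Residual b − A·x = (-3.1763, -7.3203, 1.9414)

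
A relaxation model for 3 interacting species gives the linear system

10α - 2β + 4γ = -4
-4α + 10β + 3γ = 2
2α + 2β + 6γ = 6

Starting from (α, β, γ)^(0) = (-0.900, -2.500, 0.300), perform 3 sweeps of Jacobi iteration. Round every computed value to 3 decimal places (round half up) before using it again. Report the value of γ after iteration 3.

1.717

Iteration 1:
  α = (-4 - (-2)·-2.500 - (4)·0.300) / (10) = -1.020
  β = (2 - (-4)·-0.900 - (3)·0.300) / (10) = -0.250
  γ = (6 - (2)·-0.900 - (2)·-2.500) / (6) = 2.133
Iteration 2:
  α = (-4 - (-2)·-0.250 - (4)·2.133) / (10) = -1.303
  β = (2 - (-4)·-1.020 - (3)·2.133) / (10) = -0.848
  γ = (6 - (2)·-1.020 - (2)·-0.250) / (6) = 1.423
Iteration 3:
  α = (-4 - (-2)·-0.848 - (4)·1.423) / (10) = -1.139
  β = (2 - (-4)·-1.303 - (3)·1.423) / (10) = -0.748
  γ = (6 - (2)·-1.303 - (2)·-0.848) / (6) = 1.717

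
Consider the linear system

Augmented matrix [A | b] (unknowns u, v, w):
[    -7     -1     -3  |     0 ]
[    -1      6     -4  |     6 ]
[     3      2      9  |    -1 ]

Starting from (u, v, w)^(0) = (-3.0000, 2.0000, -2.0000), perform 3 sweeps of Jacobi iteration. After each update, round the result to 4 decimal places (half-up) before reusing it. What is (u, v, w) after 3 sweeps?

(-0.1489, 0.9105, -0.3965)

Iteration 1:
  u = (0 - (-1)·2.0000 - (-3)·-2.0000) / (-7) = 0.5714
  v = (6 - (-1)·-3.0000 - (-4)·-2.0000) / (6) = -0.8333
  w = (-1 - (3)·-3.0000 - (2)·2.0000) / (9) = 0.4444
Iteration 2:
  u = (0 - (-1)·-0.8333 - (-3)·0.4444) / (-7) = -0.0714
  v = (6 - (-1)·0.5714 - (-4)·0.4444) / (6) = 1.3915
  w = (-1 - (3)·0.5714 - (2)·-0.8333) / (9) = -0.1164
Iteration 3:
  u = (0 - (-1)·1.3915 - (-3)·-0.1164) / (-7) = -0.1489
  v = (6 - (-1)·-0.0714 - (-4)·-0.1164) / (6) = 0.9105
  w = (-1 - (3)·-0.0714 - (2)·1.3915) / (9) = -0.3965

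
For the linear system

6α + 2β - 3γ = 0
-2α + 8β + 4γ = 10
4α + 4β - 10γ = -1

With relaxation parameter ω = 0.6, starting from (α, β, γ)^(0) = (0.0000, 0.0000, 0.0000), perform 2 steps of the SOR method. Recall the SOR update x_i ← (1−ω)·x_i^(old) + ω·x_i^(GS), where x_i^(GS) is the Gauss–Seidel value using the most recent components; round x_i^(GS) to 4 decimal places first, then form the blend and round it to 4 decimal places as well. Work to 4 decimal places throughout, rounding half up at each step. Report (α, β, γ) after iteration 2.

(-0.0780, 0.9663, 0.3692)

Iteration 1:
  α: GS value = (0 - (2)·0.0000 - (-3)·0.0000) / (6) = 0.0000;  α ← (1−ω)·0.0000 + ω·0.0000 = 0.0000
  β: GS value = (10 - (-2)·0.0000 - (4)·0.0000) / (8) = 1.2500;  β ← (1−ω)·0.0000 + ω·1.2500 = 0.7500
  γ: GS value = (-1 - (4)·0.0000 - (4)·0.7500) / (-10) = 0.4000;  γ ← (1−ω)·0.0000 + ω·0.4000 = 0.2400
Iteration 2:
  α: GS value = (0 - (2)·0.7500 - (-3)·0.2400) / (6) = -0.1300;  α ← (1−ω)·0.0000 + ω·-0.1300 = -0.0780
  β: GS value = (10 - (-2)·-0.0780 - (4)·0.2400) / (8) = 1.1105;  β ← (1−ω)·0.7500 + ω·1.1105 = 0.9663
  γ: GS value = (-1 - (4)·-0.0780 - (4)·0.9663) / (-10) = 0.4553;  γ ← (1−ω)·0.2400 + ω·0.4553 = 0.3692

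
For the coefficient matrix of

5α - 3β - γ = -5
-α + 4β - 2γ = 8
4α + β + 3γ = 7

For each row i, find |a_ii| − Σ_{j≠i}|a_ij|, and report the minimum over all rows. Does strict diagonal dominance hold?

-2

row 1: |5| − (3+1) = 1
row 2: |4| − (1+2) = 1
row 3: |3| − (4+1) = -2
minimum over rows = -2 → not strictly diagonally dominant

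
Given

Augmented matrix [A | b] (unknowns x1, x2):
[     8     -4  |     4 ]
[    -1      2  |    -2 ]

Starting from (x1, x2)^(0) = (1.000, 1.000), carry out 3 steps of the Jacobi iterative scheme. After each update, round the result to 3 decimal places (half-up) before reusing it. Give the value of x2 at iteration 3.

-0.875

Iteration 1:
  x1 = (4 - (-4)·1.000) / (8) = 1.000
  x2 = (-2 - (-1)·1.000) / (2) = -0.500
Iteration 2:
  x1 = (4 - (-4)·-0.500) / (8) = 0.250
  x2 = (-2 - (-1)·1.000) / (2) = -0.500
Iteration 3:
  x1 = (4 - (-4)·-0.500) / (8) = 0.250
  x2 = (-2 - (-1)·0.250) / (2) = -0.875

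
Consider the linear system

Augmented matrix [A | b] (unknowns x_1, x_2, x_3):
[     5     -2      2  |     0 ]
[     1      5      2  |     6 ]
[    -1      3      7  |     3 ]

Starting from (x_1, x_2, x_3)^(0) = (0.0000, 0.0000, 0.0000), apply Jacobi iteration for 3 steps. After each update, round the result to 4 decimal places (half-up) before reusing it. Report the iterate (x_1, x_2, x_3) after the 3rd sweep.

(0.4457, 1.1726, 0.0318)

Iteration 1:
  x_1 = (0 - (-2)·0.0000 - (2)·0.0000) / (5) = 0.0000
  x_2 = (6 - (1)·0.0000 - (2)·0.0000) / (5) = 1.2000
  x_3 = (3 - (-1)·0.0000 - (3)·0.0000) / (7) = 0.4286
Iteration 2:
  x_1 = (0 - (-2)·1.2000 - (2)·0.4286) / (5) = 0.3086
  x_2 = (6 - (1)·0.0000 - (2)·0.4286) / (5) = 1.0286
  x_3 = (3 - (-1)·0.0000 - (3)·1.2000) / (7) = -0.0857
Iteration 3:
  x_1 = (0 - (-2)·1.0286 - (2)·-0.0857) / (5) = 0.4457
  x_2 = (6 - (1)·0.3086 - (2)·-0.0857) / (5) = 1.1726
  x_3 = (3 - (-1)·0.3086 - (3)·1.0286) / (7) = 0.0318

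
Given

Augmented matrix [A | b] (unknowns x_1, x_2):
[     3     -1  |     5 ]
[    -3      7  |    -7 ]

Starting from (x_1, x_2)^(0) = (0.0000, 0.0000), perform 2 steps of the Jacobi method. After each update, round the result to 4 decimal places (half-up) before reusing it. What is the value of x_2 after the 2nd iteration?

-0.2857

Iteration 1:
  x_1 = (5 - (-1)·0.0000) / (3) = 1.6667
  x_2 = (-7 - (-3)·0.0000) / (7) = -1.0000
Iteration 2:
  x_1 = (5 - (-1)·-1.0000) / (3) = 1.3333
  x_2 = (-7 - (-3)·1.6667) / (7) = -0.2857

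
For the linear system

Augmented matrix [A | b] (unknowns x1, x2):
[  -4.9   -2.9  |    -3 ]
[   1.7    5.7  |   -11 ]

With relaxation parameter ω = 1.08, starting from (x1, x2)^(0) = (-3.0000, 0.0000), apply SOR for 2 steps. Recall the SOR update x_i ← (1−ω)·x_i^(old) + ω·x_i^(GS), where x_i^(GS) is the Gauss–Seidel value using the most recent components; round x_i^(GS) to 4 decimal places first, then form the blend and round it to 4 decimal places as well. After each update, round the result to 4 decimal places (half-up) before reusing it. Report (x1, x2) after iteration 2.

Iteration 1:
  x1: GS value = (-3 - (-2.9)·0.0000) / (-4.9) = 0.6122;  x1 ← (1−ω)·-3.0000 + ω·0.6122 = 0.9012
  x2: GS value = (-11 - (1.7)·0.9012) / (5.7) = -2.1986;  x2 ← (1−ω)·0.0000 + ω·-2.1986 = -2.3745
Iteration 2:
  x1: GS value = (-3 - (-2.9)·-2.3745) / (-4.9) = 2.0176;  x1 ← (1−ω)·0.9012 + ω·2.0176 = 2.1069
  x2: GS value = (-11 - (1.7)·2.1069) / (5.7) = -2.5582;  x2 ← (1−ω)·-2.3745 + ω·-2.5582 = -2.5729

(2.1069, -2.5729)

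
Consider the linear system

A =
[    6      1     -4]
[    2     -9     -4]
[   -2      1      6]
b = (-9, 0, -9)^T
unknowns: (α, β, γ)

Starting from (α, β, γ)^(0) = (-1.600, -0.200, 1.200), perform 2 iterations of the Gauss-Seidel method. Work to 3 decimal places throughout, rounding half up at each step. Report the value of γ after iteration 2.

Iteration 1:
  α = (-9 - (1)·-0.200 - (-4)·1.200) / (6) = -0.667
  β = (0 - (2)·-0.667 - (-4)·1.200) / (-9) = -0.682
  γ = (-9 - (-2)·-0.667 - (1)·-0.682) / (6) = -1.609
Iteration 2:
  α = (-9 - (1)·-0.682 - (-4)·-1.609) / (6) = -2.459
  β = (0 - (2)·-2.459 - (-4)·-1.609) / (-9) = 0.169
  γ = (-9 - (-2)·-2.459 - (1)·0.169) / (6) = -2.348

-2.348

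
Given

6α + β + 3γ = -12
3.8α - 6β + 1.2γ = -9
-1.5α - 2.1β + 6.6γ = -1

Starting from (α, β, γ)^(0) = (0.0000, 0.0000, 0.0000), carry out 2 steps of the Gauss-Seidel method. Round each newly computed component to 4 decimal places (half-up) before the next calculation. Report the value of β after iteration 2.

Iteration 1:
  α = (-12 - (1)·0.0000 - (3)·0.0000) / (6) = -2.0000
  β = (-9 - (3.8)·-2.0000 - (1.2)·0.0000) / (-6) = 0.2333
  γ = (-1 - (-1.5)·-2.0000 - (-2.1)·0.2333) / (6.6) = -0.5318
Iteration 2:
  α = (-12 - (1)·0.2333 - (3)·-0.5318) / (6) = -1.7730
  β = (-9 - (3.8)·-1.7730 - (1.2)·-0.5318) / (-6) = 0.2707
  γ = (-1 - (-1.5)·-1.7730 - (-2.1)·0.2707) / (6.6) = -0.4683

0.2707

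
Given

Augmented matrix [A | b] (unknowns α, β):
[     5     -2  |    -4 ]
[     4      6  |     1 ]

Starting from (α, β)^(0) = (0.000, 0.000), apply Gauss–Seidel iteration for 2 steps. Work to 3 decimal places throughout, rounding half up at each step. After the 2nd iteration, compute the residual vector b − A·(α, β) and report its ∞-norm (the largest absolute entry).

0.374

Iteration 1:
  α = (-4 - (-2)·0.000) / (5) = -0.800
  β = (1 - (4)·-0.800) / (6) = 0.700
Iteration 2:
  α = (-4 - (-2)·0.700) / (5) = -0.520
  β = (1 - (4)·-0.520) / (6) = 0.513
Residual b − A·x = (-0.374, 0.002); ∞-norm = 0.374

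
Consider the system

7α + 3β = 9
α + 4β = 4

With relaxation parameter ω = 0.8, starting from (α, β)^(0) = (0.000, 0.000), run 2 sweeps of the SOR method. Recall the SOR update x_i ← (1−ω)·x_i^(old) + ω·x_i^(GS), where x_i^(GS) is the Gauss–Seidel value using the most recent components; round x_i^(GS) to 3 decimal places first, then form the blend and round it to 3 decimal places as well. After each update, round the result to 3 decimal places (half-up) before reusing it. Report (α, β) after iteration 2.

(1.031, 0.712)

Iteration 1:
  α: GS value = (9 - (3)·0.000) / (7) = 1.286;  α ← (1−ω)·0.000 + ω·1.286 = 1.029
  β: GS value = (4 - (1)·1.029) / (4) = 0.743;  β ← (1−ω)·0.000 + ω·0.743 = 0.594
Iteration 2:
  α: GS value = (9 - (3)·0.594) / (7) = 1.031;  α ← (1−ω)·1.029 + ω·1.031 = 1.031
  β: GS value = (4 - (1)·1.031) / (4) = 0.742;  β ← (1−ω)·0.594 + ω·0.742 = 0.712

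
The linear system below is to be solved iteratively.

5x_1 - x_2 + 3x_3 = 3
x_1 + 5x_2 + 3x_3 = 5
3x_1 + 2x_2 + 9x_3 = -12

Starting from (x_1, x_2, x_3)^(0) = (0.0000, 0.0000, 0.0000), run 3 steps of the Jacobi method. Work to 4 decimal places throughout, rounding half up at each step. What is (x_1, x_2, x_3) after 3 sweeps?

(1.9894, 1.7334, -2.2400)

Iteration 1:
  x_1 = (3 - (-1)·0.0000 - (3)·0.0000) / (5) = 0.6000
  x_2 = (5 - (1)·0.0000 - (3)·0.0000) / (5) = 1.0000
  x_3 = (-12 - (3)·0.0000 - (2)·0.0000) / (9) = -1.3333
Iteration 2:
  x_1 = (3 - (-1)·1.0000 - (3)·-1.3333) / (5) = 1.6000
  x_2 = (5 - (1)·0.6000 - (3)·-1.3333) / (5) = 1.6800
  x_3 = (-12 - (3)·0.6000 - (2)·1.0000) / (9) = -1.7556
Iteration 3:
  x_1 = (3 - (-1)·1.6800 - (3)·-1.7556) / (5) = 1.9894
  x_2 = (5 - (1)·1.6000 - (3)·-1.7556) / (5) = 1.7334
  x_3 = (-12 - (3)·1.6000 - (2)·1.6800) / (9) = -2.2400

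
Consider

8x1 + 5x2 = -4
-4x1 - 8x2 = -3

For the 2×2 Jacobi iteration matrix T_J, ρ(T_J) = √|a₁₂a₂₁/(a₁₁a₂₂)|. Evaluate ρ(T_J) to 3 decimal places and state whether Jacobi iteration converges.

a₁₂a₂₁/(a₁₁a₂₂) = (5)·(-4) / ((8)·(-8)) = 0.312500
ρ = √|0.312500| = √0.312500 = 0.559
ρ < 1, so Jacobi converges

0.559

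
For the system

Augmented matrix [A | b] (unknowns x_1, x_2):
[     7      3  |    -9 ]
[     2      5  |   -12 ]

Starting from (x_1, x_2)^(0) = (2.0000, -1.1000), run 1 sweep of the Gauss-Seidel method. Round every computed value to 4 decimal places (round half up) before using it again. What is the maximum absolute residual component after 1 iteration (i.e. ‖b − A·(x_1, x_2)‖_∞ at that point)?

2.9230

Iteration 1:
  x_1 = (-9 - (3)·-1.1000) / (7) = -0.8143
  x_2 = (-12 - (2)·-0.8143) / (5) = -2.0743
Residual b − A·x = (2.9230, 0.0001); ∞-norm = 2.9230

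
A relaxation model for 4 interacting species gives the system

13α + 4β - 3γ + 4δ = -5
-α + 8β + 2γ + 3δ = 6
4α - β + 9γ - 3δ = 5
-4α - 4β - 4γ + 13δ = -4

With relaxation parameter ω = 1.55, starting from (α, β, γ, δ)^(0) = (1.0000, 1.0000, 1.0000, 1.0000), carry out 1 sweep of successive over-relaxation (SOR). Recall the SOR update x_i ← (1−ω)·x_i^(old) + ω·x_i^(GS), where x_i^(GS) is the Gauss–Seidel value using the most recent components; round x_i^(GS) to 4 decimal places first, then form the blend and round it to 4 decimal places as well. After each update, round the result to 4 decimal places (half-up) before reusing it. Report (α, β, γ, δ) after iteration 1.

(-1.7423, -0.6938, 1.9086, -1.2785)

Iteration 1:
  α: GS value = (-5 - (4)·1.0000 - (-3)·1.0000 - (4)·1.0000) / (13) = -0.7692;  α ← (1−ω)·1.0000 + ω·-0.7692 = -1.7423
  β: GS value = (6 - (-1)·-1.7423 - (2)·1.0000 - (3)·1.0000) / (8) = -0.0928;  β ← (1−ω)·1.0000 + ω·-0.0928 = -0.6938
  γ: GS value = (5 - (4)·-1.7423 - (-1)·-0.6938 - (-3)·1.0000) / (9) = 1.5862;  γ ← (1−ω)·1.0000 + ω·1.5862 = 1.9086
  δ: GS value = (-4 - (-4)·-1.7423 - (-4)·-0.6938 - (-4)·1.9086) / (13) = -0.4700;  δ ← (1−ω)·1.0000 + ω·-0.4700 = -1.2785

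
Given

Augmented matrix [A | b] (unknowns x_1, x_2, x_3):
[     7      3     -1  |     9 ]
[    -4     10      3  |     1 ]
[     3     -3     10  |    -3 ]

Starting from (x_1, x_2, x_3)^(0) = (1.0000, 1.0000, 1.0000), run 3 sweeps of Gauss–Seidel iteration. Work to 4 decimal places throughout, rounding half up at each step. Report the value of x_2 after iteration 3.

0.5952

Iteration 1:
  x_1 = (9 - (3)·1.0000 - (-1)·1.0000) / (7) = 1.0000
  x_2 = (1 - (-4)·1.0000 - (3)·1.0000) / (10) = 0.2000
  x_3 = (-3 - (3)·1.0000 - (-3)·0.2000) / (10) = -0.5400
Iteration 2:
  x_1 = (9 - (3)·0.2000 - (-1)·-0.5400) / (7) = 1.1229
  x_2 = (1 - (-4)·1.1229 - (3)·-0.5400) / (10) = 0.7112
  x_3 = (-3 - (3)·1.1229 - (-3)·0.7112) / (10) = -0.4235
Iteration 3:
  x_1 = (9 - (3)·0.7112 - (-1)·-0.4235) / (7) = 0.9204
  x_2 = (1 - (-4)·0.9204 - (3)·-0.4235) / (10) = 0.5952
  x_3 = (-3 - (3)·0.9204 - (-3)·0.5952) / (10) = -0.3976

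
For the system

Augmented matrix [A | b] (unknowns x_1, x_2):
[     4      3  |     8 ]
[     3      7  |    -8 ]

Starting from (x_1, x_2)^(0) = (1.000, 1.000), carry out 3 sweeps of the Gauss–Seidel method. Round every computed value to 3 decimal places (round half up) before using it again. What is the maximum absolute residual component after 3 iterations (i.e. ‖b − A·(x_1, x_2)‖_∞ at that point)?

0.828

Iteration 1:
  x_1 = (8 - (3)·1.000) / (4) = 1.250
  x_2 = (-8 - (3)·1.250) / (7) = -1.679
Iteration 2:
  x_1 = (8 - (3)·-1.679) / (4) = 3.259
  x_2 = (-8 - (3)·3.259) / (7) = -2.540
Iteration 3:
  x_1 = (8 - (3)·-2.540) / (4) = 3.905
  x_2 = (-8 - (3)·3.905) / (7) = -2.816
Residual b − A·x = (0.828, -0.003); ∞-norm = 0.828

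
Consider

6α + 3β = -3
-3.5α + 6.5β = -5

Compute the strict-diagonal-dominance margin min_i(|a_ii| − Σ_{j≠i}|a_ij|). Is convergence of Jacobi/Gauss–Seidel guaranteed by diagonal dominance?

row 1: |6| − (3) = 3
row 2: |6.5| − (3.5) = 3
minimum over rows = 3 → strictly diagonally dominant (convergence guaranteed)

3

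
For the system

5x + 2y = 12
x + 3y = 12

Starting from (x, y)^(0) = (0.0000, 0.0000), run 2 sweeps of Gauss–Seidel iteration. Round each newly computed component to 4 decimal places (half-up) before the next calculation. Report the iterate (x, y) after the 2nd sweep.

Iteration 1:
  x = (12 - (2)·0.0000) / (5) = 2.4000
  y = (12 - (1)·2.4000) / (3) = 3.2000
Iteration 2:
  x = (12 - (2)·3.2000) / (5) = 1.1200
  y = (12 - (1)·1.1200) / (3) = 3.6267

(1.1200, 3.6267)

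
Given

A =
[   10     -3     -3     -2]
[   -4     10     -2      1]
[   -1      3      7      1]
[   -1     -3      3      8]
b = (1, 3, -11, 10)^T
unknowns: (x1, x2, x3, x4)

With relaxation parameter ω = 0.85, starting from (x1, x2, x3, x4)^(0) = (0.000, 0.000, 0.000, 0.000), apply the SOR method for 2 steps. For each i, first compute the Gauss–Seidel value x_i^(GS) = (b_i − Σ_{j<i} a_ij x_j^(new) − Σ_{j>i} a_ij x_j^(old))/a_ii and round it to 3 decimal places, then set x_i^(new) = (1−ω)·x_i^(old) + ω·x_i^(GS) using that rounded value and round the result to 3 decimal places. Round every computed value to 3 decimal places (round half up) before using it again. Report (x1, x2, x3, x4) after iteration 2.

Iteration 1:
  x1: GS value = (1 - (-3)·0.000 - (-3)·0.000 - (-2)·0.000) / (10) = 0.100;  x1 ← (1−ω)·0.000 + ω·0.100 = 0.085
  x2: GS value = (3 - (-4)·0.085 - (-2)·0.000 - (1)·0.000) / (10) = 0.334;  x2 ← (1−ω)·0.000 + ω·0.334 = 0.284
  x3: GS value = (-11 - (-1)·0.085 - (3)·0.284 - (1)·0.000) / (7) = -1.681;  x3 ← (1−ω)·0.000 + ω·-1.681 = -1.429
  x4: GS value = (10 - (-1)·0.085 - (-3)·0.284 - (3)·-1.429) / (8) = 1.903;  x4 ← (1−ω)·0.000 + ω·1.903 = 1.618
Iteration 2:
  x1: GS value = (1 - (-3)·0.284 - (-3)·-1.429 - (-2)·1.618) / (10) = 0.080;  x1 ← (1−ω)·0.085 + ω·0.080 = 0.081
  x2: GS value = (3 - (-4)·0.081 - (-2)·-1.429 - (1)·1.618) / (10) = -0.115;  x2 ← (1−ω)·0.284 + ω·-0.115 = -0.055
  x3: GS value = (-11 - (-1)·0.081 - (3)·-0.055 - (1)·1.618) / (7) = -1.767;  x3 ← (1−ω)·-1.429 + ω·-1.767 = -1.716
  x4: GS value = (10 - (-1)·0.081 - (-3)·-0.055 - (3)·-1.716) / (8) = 1.883;  x4 ← (1−ω)·1.618 + ω·1.883 = 1.843

(0.081, -0.055, -1.716, 1.843)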